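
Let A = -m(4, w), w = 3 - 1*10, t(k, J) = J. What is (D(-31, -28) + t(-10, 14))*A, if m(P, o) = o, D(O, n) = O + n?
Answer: -315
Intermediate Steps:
w = -7 (w = 3 - 10 = -7)
A = 7 (A = -1*(-7) = 7)
(D(-31, -28) + t(-10, 14))*A = ((-31 - 28) + 14)*7 = (-59 + 14)*7 = -45*7 = -315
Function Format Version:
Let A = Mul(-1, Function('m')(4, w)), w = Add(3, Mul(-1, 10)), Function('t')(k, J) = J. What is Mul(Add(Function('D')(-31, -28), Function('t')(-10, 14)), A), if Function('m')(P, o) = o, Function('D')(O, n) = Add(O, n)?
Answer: -315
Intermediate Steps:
w = -7 (w = Add(3, -10) = -7)
A = 7 (A = Mul(-1, -7) = 7)
Mul(Add(Function('D')(-31, -28), Function('t')(-10, 14)), A) = Mul(Add(Add(-31, -28), 14), 7) = Mul(Add(-59, 14), 7) = Mul(-45, 7) = -315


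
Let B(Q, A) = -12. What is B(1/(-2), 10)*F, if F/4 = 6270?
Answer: -300960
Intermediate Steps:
F = 25080 (F = 4*6270 = 25080)
B(1/(-2), 10)*F = -12*25080 = -300960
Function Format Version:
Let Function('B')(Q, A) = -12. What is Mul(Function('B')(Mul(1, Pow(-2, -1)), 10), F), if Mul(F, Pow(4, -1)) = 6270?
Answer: -300960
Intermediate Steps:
F = 25080 (F = Mul(4, 6270) = 25080)
Mul(Function('B')(Mul(1, Pow(-2, -1)), 10), F) = Mul(-12, 25080) = -300960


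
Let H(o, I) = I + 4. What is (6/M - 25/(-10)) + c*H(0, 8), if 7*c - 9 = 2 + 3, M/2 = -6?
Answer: 26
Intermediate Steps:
M = -12 (M = 2*(-6) = -12)
H(o, I) = 4 + I
c = 2 (c = 9/7 + (2 + 3)/7 = 9/7 + (1/7)*5 = 9/7 + 5/7 = 2)
(6/M - 25/(-10)) + c*H(0, 8) = (6/(-12) - 25/(-10)) + 2*(4 + 8) = (6*(-1/12) - 25*(-1/10)) + 2*12 = (-1/2 + 5/2) + 24 = 2 + 24 = 26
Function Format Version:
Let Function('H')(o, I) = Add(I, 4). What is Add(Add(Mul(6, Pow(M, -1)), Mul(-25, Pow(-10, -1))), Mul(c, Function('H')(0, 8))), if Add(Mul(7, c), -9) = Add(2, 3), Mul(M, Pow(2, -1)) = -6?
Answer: 26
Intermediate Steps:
M = -12 (M = Mul(2, -6) = -12)
Function('H')(o, I) = Add(4, I)
c = 2 (c = Add(Rational(9, 7), Mul(Rational(1, 7), Add(2, 3))) = Add(Rational(9, 7), Mul(Rational(1, 7), 5)) = Add(Rational(9, 7), Rational(5, 7)) = 2)
Add(Add(Mul(6, Pow(M, -1)), Mul(-25, Pow(-10, -1))), Mul(c, Function('H')(0, 8))) = Add(Add(Mul(6, Pow(-12, -1)), Mul(-25, Pow(-10, -1))), Mul(2, Add(4, 8))) = Add(Add(Mul(6, Rational(-1, 12)), Mul(-25, Rational(-1, 10))), Mul(2, 12)) = Add(Add(Rational(-1, 2), Rational(5, 2)), 24) = Add(2, 24) = 26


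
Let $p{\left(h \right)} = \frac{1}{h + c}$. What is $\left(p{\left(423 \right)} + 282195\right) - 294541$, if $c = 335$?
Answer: $- \frac{9358267}{758} \approx -12346.0$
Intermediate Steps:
$p{\left(h \right)} = \frac{1}{335 + h}$ ($p{\left(h \right)} = \frac{1}{h + 335} = \frac{1}{335 + h}$)
$\left(p{\left(423 \right)} + 282195\right) - 294541 = \left(\frac{1}{335 + 423} + 282195\right) - 294541 = \left(\frac{1}{758} + 282195\right) - 294541 = \frac{213903811}{758} - 294541 = - \frac{9358267}{758}$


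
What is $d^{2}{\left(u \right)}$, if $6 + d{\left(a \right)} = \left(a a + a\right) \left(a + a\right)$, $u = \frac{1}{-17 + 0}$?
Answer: $\frac{867066916}{24137569} \approx 35.922$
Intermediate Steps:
$u = - \frac{1}{17}$ ($u = \frac{1}{-17} = - \frac{1}{17} \approx -0.058824$)
$d{\left(a \right)} = -6 + 2 a \left(a + a^{2}\right)$ ($d{\left(a \right)} = -6 + \left(a a + a\right) \left(a + a\right) = -6 + \left(a^{2} + a\right) 2 a = -6 + \left(a + a^{2}\right) 2 a = -6 + 2 a \left(a + a^{2}\right)$)
$d^{2}{\left(u \right)} = \left(-6 + 2 \left(- \frac{1}{17}\right)^{2} + 2 \left(- \frac{1}{17}\right)^{3}\right)^{2} = \left(-6 + 2 \cdot \frac{1}{289} + 2 \left(- \frac{1}{4913}\right)\right)^{2} = \left(-6 + \frac{2}{289} - \frac{2}{4913}\right)^{2} = \left(- \frac{29446}{4913}\right)^{2} = \frac{867066916}{24137569}$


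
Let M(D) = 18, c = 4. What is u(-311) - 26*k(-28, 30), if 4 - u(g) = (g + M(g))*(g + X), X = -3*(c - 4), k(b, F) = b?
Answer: -90391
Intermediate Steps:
X = 0 (X = -3*(4 - 4) = -3*0 = 0)
u(g) = 4 - g*(18 + g) (u(g) = 4 - (g + 18)*(g + 0) = 4 - (18 + g)*g = 4 - g*(18 + g))
u(-311) - 26*k(-28, 30) = (4 - 1*(-311)**2 - 18*(-311)) - 26*(-28) = (4 - 1*96721 + 5598) + 728 = (4 - 96721 + 5598) + 728 = -91119 + 728 = -90391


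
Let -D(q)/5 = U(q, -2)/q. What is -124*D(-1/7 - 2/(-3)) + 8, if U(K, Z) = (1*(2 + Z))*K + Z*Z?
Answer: 52168/11 ≈ 4742.5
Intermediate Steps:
U(K, Z) = Z**2 + K*(2 + Z) (U(K, Z) = (2 + Z)*K + Z**2 = K*(2 + Z) + Z**2 = Z**2 + K*(2 + Z))
D(q) = -20/q (D(q) = -5*((-2)**2 + 2*q + q*(-2))/q = -5*(4 + 2*q - 2*q)/q = -20/q)
-124*D(-1/7 - 2/(-3)) + 8 = -(-2480)/(-1/7 - 2/(-3)) + 8 = -(-2480)/(-1*1/7 - 2*(-1/3)) + 8 = -(-2480)/(-1/7 + 2/3) + 8 = -(-2480)/11/21 + 8 = -(-2480)*21/11 + 8 = -124*(-420/11) + 8 = 52080/11 + 8 = 52168/11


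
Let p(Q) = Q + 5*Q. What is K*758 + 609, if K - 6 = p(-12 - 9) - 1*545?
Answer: -503461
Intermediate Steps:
p(Q) = 6*Q
K = -665 (K = 6 + (6*(-12 - 9) - 1*545) = 6 + (6*(-21) - 545) = 6 + (-126 - 545) = 6 - 671 = -665)
K*758 + 609 = -665*758 + 609 = -504070 + 609 = -503461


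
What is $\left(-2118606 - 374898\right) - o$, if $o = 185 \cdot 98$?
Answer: $-2511634$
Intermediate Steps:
$o = 18130$
$\left(-2118606 - 374898\right) - o = \left(-2118606 - 374898\right) - 18130 = -2493504 - 18130 = -2511634$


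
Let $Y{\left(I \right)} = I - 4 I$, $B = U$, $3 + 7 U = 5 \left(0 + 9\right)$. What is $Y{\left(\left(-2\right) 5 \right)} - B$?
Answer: $24$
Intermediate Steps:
$U = 6$ ($U = - \frac{3}{7} + \frac{5 \left(0 + 9\right)}{7} = - \frac{3}{7} + \frac{5 \cdot 9}{7} = - \frac{3}{7} + \frac{1}{7} \cdot 45 = - \frac{3}{7} + \frac{45}{7} = 6$)
$B = 6$
$Y{\left(I \right)} = - 3 I$
$Y{\left(\left(-2\right) 5 \right)} - B = - 3 \left(\left(-2\right) 5\right) - 6 = \left(-3\right) \left(-10\right) - 6 = 30 - 6 = 24$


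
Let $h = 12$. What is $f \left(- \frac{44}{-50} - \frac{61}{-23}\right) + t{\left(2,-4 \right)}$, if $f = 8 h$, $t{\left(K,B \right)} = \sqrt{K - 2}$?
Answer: $\frac{194976}{575} \approx 339.09$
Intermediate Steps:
$t{\left(K,B \right)} = \sqrt{-2 + K}$
$f = 96$ ($f = 8 \cdot 12 = 96$)
$f \left(- \frac{44}{-50} - \frac{61}{-23}\right) + t{\left(2,-4 \right)} = 96 \left(- \frac{44}{-50} - \frac{61}{-23}\right) + \sqrt{-2 + 2} = 96 \left(\left(-44\right) \left(- \frac{1}{50}\right) - - \frac{61}{23}\right) + \sqrt{0} = 96 \left(\frac{22}{25} + \frac{61}{23}\right) + 0 = 96 \cdot \frac{2031}{575} + 0 = \frac{194976}{575} + 0 = \frac{194976}{575}$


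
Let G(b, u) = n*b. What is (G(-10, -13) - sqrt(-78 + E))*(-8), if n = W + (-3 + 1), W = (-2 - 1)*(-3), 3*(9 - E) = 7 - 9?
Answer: 560 + 8*I*sqrt(615)/3 ≈ 560.0 + 66.131*I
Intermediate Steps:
E = 29/3 (E = 9 - (7 - 9)/3 = 9 - 1/3*(-2) = 9 + 2/3 = 29/3 ≈ 9.6667)
W = 9 (W = -3*(-3) = 9)
n = 7 (n = 9 + (-3 + 1) = 9 - 2 = 7)
G(b, u) = 7*b
(G(-10, -13) - sqrt(-78 + E))*(-8) = (7*(-10) - sqrt(-78 + 29/3))*(-8) = (-70 - sqrt(-205/3))*(-8) = (-70 - I*sqrt(615)/3)*(-8) = 560 + 8*I*sqrt(615)/3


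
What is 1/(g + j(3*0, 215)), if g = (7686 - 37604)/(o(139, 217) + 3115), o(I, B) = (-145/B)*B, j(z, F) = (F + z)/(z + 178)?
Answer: -264330/2343427 ≈ -0.11280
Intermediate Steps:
j(z, F) = (F + z)/(178 + z)
o(I, B) = -145
g = -14959/1485 (g = (7686 - 37604)/(-145 + 3115) = -29918/2970 = -29918*1/2970 = -14959/1485 ≈ -10.073)
1/(g + j(3*0, 215)) = 1/(-14959/1485 + (215 + 3*0)/(178 + 3*0)) = 1/(-14959/1485 + (215 + 0)/(178 + 0)) = 1/(-14959/1485 + 215/178) = 1/(-2343427/264330) = -264330/2343427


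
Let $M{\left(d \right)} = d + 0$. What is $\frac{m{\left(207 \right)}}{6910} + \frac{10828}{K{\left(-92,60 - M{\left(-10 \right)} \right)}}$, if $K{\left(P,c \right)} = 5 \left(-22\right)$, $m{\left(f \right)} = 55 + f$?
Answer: $- \frac{3739633}{38005} \approx -98.398$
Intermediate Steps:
$M{\left(d \right)} = d$
$K{\left(P,c \right)} = -110$
$\frac{m{\left(207 \right)}}{6910} + \frac{10828}{K{\left(-92,60 - M{\left(-10 \right)} \right)}} = \frac{55 + 207}{6910} + \frac{10828}{-110} = 262 \cdot \frac{1}{6910} + 10828 \left(- \frac{1}{110}\right) = \frac{131}{3455} - \frac{5414}{55} = - \frac{3739633}{38005}$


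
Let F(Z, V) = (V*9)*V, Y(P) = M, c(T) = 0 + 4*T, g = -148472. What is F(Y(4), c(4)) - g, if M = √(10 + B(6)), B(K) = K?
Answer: 150776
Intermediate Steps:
c(T) = 4*T
M = 4 (M = √(10 + 6) = √16 = 4)
Y(P) = 4
F(Z, V) = 9*V² (F(Z, V) = (9*V)*V = 9*V²)
F(Y(4), c(4)) - g = 9*(4*4)² - 1*(-148472) = 9*16² + 148472 = 9*256 + 148472 = 2304 + 148472 = 150776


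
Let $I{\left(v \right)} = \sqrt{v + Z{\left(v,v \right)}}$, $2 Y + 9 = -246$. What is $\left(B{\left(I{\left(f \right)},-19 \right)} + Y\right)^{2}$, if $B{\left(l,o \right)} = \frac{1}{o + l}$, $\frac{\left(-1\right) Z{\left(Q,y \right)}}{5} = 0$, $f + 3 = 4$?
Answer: $\frac{1317904}{81} \approx 16270.0$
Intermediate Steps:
$Y = - \frac{255}{2}$ ($Y = - \frac{9}{2} + \frac{1}{2} \left(-246\right) = - \frac{9}{2} - 123 = - \frac{255}{2} \approx -127.5$)
$f = 1$ ($f = -3 + 4 = 1$)
$Z{\left(Q,y \right)} = 0$ ($Z{\left(Q,y \right)} = \left(-5\right) 0 = 0$)
$I{\left(v \right)} = \sqrt{v}$ ($I{\left(v \right)} = \sqrt{v + 0} = \sqrt{v}$)
$B{\left(l,o \right)} = \frac{1}{l + o}$
$\left(B{\left(I{\left(f \right)},-19 \right)} + Y\right)^{2} = \left(\frac{1}{\sqrt{1} - 19} - \frac{255}{2}\right)^{2} = \left(\frac{1}{1 - 19} - \frac{255}{2}\right)^{2} = \left(\frac{1}{-18} - \frac{255}{2}\right)^{2} = \left(- \frac{1}{18} - \frac{255}{2}\right)^{2} = \left(- \frac{1148}{9}\right)^{2} = \frac{1317904}{81}$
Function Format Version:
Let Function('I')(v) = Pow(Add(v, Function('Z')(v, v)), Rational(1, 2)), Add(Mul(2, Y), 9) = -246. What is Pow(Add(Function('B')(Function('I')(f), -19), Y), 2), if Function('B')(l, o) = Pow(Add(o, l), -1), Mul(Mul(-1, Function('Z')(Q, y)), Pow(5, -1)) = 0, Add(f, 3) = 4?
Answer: Rational(1317904, 81) ≈ 16270.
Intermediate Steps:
Y = Rational(-255, 2) (Y = Add(Rational(-9, 2), Mul(Rational(1, 2), -246)) = Add(Rational(-9, 2), -123) = Rational(-255, 2) ≈ -127.50)
f = 1 (f = Add(-3, 4) = 1)
Function('Z')(Q, y) = 0 (Function('Z')(Q, y) = Mul(-5, 0) = 0)
Function('I')(v) = Pow(v, Rational(1, 2)) (Function('I')(v) = Pow(Add(v, 0), Rational(1, 2)) = Pow(v, Rational(1, 2)))
Function('B')(l, o) = Pow(Add(l, o), -1)
Pow(Add(Function('B')(Function('I')(f), -19), Y), 2) = Pow(Add(Pow(Add(Pow(1, Rational(1, 2)), -19), -1), Rational(-255, 2)), 2) = Pow(Add(Pow(Add(1, -19), -1), Rational(-255, 2)), 2) = Pow(Add(Pow(-18, -1), Rational(-255, 2)), 2) = Pow(Add(Rational(-1, 18), Rational(-255, 2)), 2) = Pow(Rational(-1148, 9), 2) = Rational(1317904, 81)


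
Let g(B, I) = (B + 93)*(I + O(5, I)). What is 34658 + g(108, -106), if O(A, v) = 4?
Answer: 14156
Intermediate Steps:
g(B, I) = (4 + I)*(93 + B) (g(B, I) = (B + 93)*(I + 4) = (93 + B)*(4 + I) = (4 + I)*(93 + B))
34658 + g(108, -106) = 34658 + (372 + 4*108 + 93*(-106) + 108*(-106)) = 34658 + (372 + 432 - 9858 - 11448) = 34658 - 20502 = 14156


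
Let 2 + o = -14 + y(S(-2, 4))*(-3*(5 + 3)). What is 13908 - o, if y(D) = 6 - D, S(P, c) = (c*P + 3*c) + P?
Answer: 14020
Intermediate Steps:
S(P, c) = P + 3*c + P*c (S(P, c) = (P*c + 3*c) + P = (3*c + P*c) + P = P + 3*c + P*c)
o = -112 (o = -2 + (-14 + (6 - (-2 + 3*4 - 2*4))*(-3*(5 + 3))) = -2 + (-14 + (6 - (-2 + 12 - 8))*(-3*8)) = -2 + (-14 + (6 - 1*2)*(-24)) = -2 + (-14 + (6 - 2)*(-24)) = -2 + (-14 + 4*(-24)) = -2 + (-14 - 96) = -2 - 110 = -112)
13908 - o = 13908 - 1*(-112) = 13908 + 112 = 14020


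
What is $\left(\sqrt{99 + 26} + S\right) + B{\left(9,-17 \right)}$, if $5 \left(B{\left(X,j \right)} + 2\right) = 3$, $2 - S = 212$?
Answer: $- \frac{1057}{5} + 5 \sqrt{5} \approx -200.22$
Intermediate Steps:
$S = -210$ ($S = 2 - 212 = -210$)
$B{\left(X,j \right)} = - \frac{7}{5}$ ($B{\left(X,j \right)} = -2 + \frac{1}{5} \cdot 3 = -2 + \frac{3}{5} = - \frac{7}{5}$)
$\left(\sqrt{99 + 26} + S\right) + B{\left(9,-17 \right)} = \left(\sqrt{99 + 26} - 210\right) - \frac{7}{5} = \left(\sqrt{125} - 210\right) - \frac{7}{5} = \left(5 \sqrt{5} - 210\right) - \frac{7}{5} = \left(-210 + 5 \sqrt{5}\right) - \frac{7}{5} = - \frac{1057}{5} + 5 \sqrt{5}$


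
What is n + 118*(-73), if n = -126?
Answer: -8740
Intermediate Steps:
n + 118*(-73) = -126 + 118*(-73) = -126 - 8614 = -8740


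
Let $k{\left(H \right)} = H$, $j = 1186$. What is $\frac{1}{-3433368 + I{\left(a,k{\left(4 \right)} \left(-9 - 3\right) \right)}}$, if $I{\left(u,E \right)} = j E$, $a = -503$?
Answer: $- \frac{1}{3490296} \approx -2.8651 \cdot 10^{-7}$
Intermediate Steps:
$I{\left(u,E \right)} = 1186 E$
$\frac{1}{-3433368 + I{\left(a,k{\left(4 \right)} \left(-9 - 3\right) \right)}} = \frac{1}{-3433368 + 1186 \cdot 4 \left(-9 - 3\right)} = \frac{1}{-3433368 + 1186 \cdot 4 \left(-12\right)} = \frac{1}{-3433368 + 1186 \left(-48\right)} = \frac{1}{-3433368 - 56928} = \frac{1}{-3490296} = - \frac{1}{3490296}$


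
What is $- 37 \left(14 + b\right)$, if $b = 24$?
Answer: $-1406$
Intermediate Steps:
$- 37 \left(14 + b\right) = - 37 \left(14 + 24\right) = \left(-37\right) 38 = -1406$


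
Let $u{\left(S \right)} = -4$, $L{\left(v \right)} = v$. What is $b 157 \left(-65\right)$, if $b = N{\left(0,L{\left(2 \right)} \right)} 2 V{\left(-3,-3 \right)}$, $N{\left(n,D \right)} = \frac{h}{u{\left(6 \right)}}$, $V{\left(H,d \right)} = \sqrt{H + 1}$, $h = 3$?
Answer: $\frac{30615 i \sqrt{2}}{2} \approx 21648.0 i$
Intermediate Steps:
$V{\left(H,d \right)} = \sqrt{1 + H}$
$N{\left(n,D \right)} = - \frac{3}{4}$ ($N{\left(n,D \right)} = \frac{3}{-4} = 3 \left(- \frac{1}{4}\right) = - \frac{3}{4}$)
$b = - \frac{3 i \sqrt{2}}{2}$ ($b = \left(- \frac{3}{4}\right) 2 \sqrt{1 - 3} = - \frac{3 \sqrt{-2}}{2} = - \frac{3 i \sqrt{2}}{2} \approx - 2.1213 i$)
$b 157 \left(-65\right) = - \frac{3 i \sqrt{2}}{2} \cdot 157 \left(-65\right) = - \frac{471 i \sqrt{2}}{2} \left(-65\right) = \frac{30615 i \sqrt{2}}{2}$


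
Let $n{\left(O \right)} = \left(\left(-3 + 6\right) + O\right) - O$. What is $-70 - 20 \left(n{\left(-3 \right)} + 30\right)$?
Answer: $-730$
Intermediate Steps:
$n{\left(O \right)} = 3$ ($n{\left(O \right)} = \left(3 + O\right) - O = 3$)
$-70 - 20 \left(n{\left(-3 \right)} + 30\right) = -70 - 20 \left(3 + 30\right) = -70 - 660 = -730$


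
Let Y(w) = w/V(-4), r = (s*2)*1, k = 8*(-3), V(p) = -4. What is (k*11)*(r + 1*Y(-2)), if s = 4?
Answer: -2244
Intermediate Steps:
k = -24
r = 8 (r = (4*2)*1 = 8*1 = 8)
Y(w) = -w/4 (Y(w) = w/(-4) = w*(-¼) = -w/4)
(k*11)*(r + 1*Y(-2)) = (-24*11)*(8 + 1*(-¼*(-2))) = -264*(8 + 1*(½)) = -264*(8 + ½) = -264*17/2 = -2244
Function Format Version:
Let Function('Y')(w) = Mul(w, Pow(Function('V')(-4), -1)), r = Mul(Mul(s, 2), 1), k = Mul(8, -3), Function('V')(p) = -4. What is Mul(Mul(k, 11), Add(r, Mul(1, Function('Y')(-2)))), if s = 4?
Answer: -2244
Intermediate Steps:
k = -24
r = 8 (r = Mul(Mul(4, 2), 1) = Mul(8, 1) = 8)
Function('Y')(w) = Mul(Rational(-1, 4), w) (Function('Y')(w) = Mul(w, Pow(-4, -1)) = Mul(w, Rational(-1, 4)) = Mul(Rational(-1, 4), w))
Mul(Mul(k, 11), Add(r, Mul(1, Function('Y')(-2)))) = Mul(Mul(-24, 11), Add(8, Mul(1, Mul(Rational(-1, 4), -2)))) = Mul(-264, Add(8, Mul(1, Rational(1, 2)))) = Mul(-264, Add(8, Rational(1, 2))) = Mul(-264, Rational(17, 2)) = -2244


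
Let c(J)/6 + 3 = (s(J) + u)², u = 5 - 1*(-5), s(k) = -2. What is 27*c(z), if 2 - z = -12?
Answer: 9882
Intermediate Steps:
z = 14 (z = 2 - 1*(-12) = 2 + 12 = 14)
u = 10 (u = 5 + 5 = 10)
c(J) = 366 (c(J) = -18 + 6*(-2 + 10)² = -18 + 6*8² = -18 + 6*64 = -18 + 384 = 366)
27*c(z) = 27*366 = 9882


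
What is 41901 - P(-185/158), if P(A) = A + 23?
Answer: 6616909/158 ≈ 41879.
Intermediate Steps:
P(A) = 23 + A
41901 - P(-185/158) = 41901 - (23 - 185/158) = 41901 - 1*3449/158 = 41901 - 3449/158 = 6616909/158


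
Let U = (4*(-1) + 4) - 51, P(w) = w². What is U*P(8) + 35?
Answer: -3229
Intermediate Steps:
U = -51 (U = (-4 + 4) - 51 = 0 - 51 = -51)
U*P(8) + 35 = -51*8² + 35 = -51*64 + 35 = -3264 + 35 = -3229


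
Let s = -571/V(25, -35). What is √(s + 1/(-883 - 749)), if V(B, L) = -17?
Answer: √5591130/408 ≈ 5.7955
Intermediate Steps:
s = 571/17 (s = -571/(-17) = -571*(-1/17) = 571/17 ≈ 33.588)
√(s + 1/(-883 - 749)) = √(571/17 + 1/(-883 - 749)) = √(571/17 + 1/(-1632)) = √(571/17 - 1/1632) = √(54815/1632) = √5591130/408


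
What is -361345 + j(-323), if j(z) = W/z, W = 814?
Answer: -116715249/323 ≈ -3.6135e+5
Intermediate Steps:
j(z) = 814/z
-361345 + j(-323) = -361345 + 814/(-323) = -361345 + 814*(-1/323) = -361345 - 814/323 = -116715249/323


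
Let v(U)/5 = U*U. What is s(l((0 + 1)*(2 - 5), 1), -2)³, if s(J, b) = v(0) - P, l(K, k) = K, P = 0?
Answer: 0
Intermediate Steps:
v(U) = 5*U² (v(U) = 5*(U*U) = 5*U²)
s(J, b) = 0 (s(J, b) = 5*0² - 1*0 = 5*0 + 0 = 0 + 0 = 0)
s(l((0 + 1)*(2 - 5), 1), -2)³ = 0³ = 0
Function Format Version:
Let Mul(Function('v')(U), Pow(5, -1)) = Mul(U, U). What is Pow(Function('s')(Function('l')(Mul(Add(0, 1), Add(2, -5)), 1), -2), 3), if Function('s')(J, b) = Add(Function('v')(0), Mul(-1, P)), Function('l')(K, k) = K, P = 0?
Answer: 0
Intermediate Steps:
Function('v')(U) = Mul(5, Pow(U, 2)) (Function('v')(U) = Mul(5, Mul(U, U)) = Mul(5, Pow(U, 2)))
Function('s')(J, b) = 0 (Function('s')(J, b) = Add(Mul(5, Pow(0, 2)), Mul(-1, 0)) = Add(Mul(5, 0), 0) = Add(0, 0) = 0)
Pow(Function('s')(Function('l')(Mul(Add(0, 1), Add(2, -5)), 1), -2), 3) = Pow(0, 3) = 0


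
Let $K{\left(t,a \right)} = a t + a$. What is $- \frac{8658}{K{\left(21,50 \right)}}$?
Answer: $- \frac{4329}{550} \approx -7.8709$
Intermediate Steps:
$K{\left(t,a \right)} = a + a t$
$- \frac{8658}{K{\left(21,50 \right)}} = - \frac{8658}{50 \left(1 + 21\right)} = - \frac{8658}{50 \cdot 22} = - \frac{8658}{1100} = \left(-8658\right) \frac{1}{1100} = - \frac{4329}{550}$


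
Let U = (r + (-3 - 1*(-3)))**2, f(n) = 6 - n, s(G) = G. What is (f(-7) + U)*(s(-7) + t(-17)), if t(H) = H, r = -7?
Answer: -1488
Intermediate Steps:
U = 49 (U = (-7 + (-3 - 1*(-3)))**2 = (-7 + (-3 + 3))**2 = (-7 + 0)**2 = (-7)**2 = 49)
(f(-7) + U)*(s(-7) + t(-17)) = ((6 - 1*(-7)) + 49)*(-7 - 17) = ((6 + 7) + 49)*(-24) = (13 + 49)*(-24) = 62*(-24) = -1488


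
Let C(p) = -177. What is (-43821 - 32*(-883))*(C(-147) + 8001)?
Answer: -121780560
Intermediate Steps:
(-43821 - 32*(-883))*(C(-147) + 8001) = (-43821 - 32*(-883))*(-177 + 8001) = (-43821 + 28256)*7824 = -15565*7824 = -121780560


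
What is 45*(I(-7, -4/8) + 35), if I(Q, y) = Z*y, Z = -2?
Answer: 1620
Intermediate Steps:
I(Q, y) = -2*y
45*(I(-7, -4/8) + 35) = 45*(-(-8)/8 + 35) = 45*(-2*(-½) + 35) = 45*(1 + 35) = 45*36 = 1620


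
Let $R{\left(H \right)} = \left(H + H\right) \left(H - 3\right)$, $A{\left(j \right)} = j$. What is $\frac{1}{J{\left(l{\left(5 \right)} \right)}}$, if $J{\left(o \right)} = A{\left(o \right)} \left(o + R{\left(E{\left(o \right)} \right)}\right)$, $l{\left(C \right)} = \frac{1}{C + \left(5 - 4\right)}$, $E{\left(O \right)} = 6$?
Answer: $\frac{36}{217} \approx 0.1659$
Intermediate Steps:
$l{\left(C \right)} = \frac{1}{1 + C}$ ($l{\left(C \right)} = \frac{1}{C + 1} = \frac{1}{1 + C}$)
$R{\left(H \right)} = 2 H \left(-3 + H\right)$
$J{\left(o \right)} = o \left(36 + o\right)$ ($J{\left(o \right)} = o \left(o + 2 \cdot 6 \left(-3 + 6\right)\right) = o \left(o + 2 \cdot 6 \cdot 3\right) = o \left(o + 36\right) = o \left(36 + o\right)$)
$\frac{1}{J{\left(l{\left(5 \right)} \right)}} = \frac{1}{\frac{1}{1 + 5} \left(36 + \frac{1}{1 + 5}\right)} = \frac{1}{\frac{1}{6} \left(36 + \frac{1}{6}\right)} = \frac{1}{\frac{1}{6} \cdot \frac{217}{6}} = \frac{1}{\frac{217}{36}} = \frac{36}{217}$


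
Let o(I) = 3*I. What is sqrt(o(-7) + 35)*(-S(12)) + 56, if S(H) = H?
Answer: 56 - 12*sqrt(14) ≈ 11.100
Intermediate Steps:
sqrt(o(-7) + 35)*(-S(12)) + 56 = sqrt(3*(-7) + 35)*(-1*12) + 56 = sqrt(-21 + 35)*(-12) + 56 = sqrt(14)*(-12) + 56 = -12*sqrt(14) + 56 = 56 - 12*sqrt(14)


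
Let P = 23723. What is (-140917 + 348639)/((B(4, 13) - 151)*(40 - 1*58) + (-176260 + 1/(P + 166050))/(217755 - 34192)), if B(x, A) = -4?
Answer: 7236058435658678/97157040956231 ≈ 74.478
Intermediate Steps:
(-140917 + 348639)/((B(4, 13) - 151)*(40 - 1*58) + (-176260 + 1/(P + 166050))/(217755 - 34192)) = (-140917 + 348639)/((-4 - 151)*(40 - 1*58) + (-176260 + 1/(23723 + 166050))/(217755 - 34192)) = 207722/(-155*(40 - 58) + (-176260 + 1/189773)/183563) = 207722/(-155*(-18) + (-176260 + 1/189773)*(1/183563)) = 207722/(2790 - 33449388979/189773*1/183563) = 207722/(2790 - 33449388979/34835301199) = 207722/(97157040956231/34835301199) = 207722*(34835301199/97157040956231) = 7236058435658678/97157040956231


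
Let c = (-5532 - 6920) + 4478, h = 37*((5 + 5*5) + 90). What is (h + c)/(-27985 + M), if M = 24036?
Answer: 3534/3949 ≈ 0.89491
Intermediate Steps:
h = 4440 (h = 37*((5 + 25) + 90) = 37*(30 + 90) = 37*120 = 4440)
c = -7974 (c = -12452 + 4478 = -7974)
(h + c)/(-27985 + M) = (4440 - 7974)/(-27985 + 24036) = -3534/(-3949) = -3534*(-1/3949) = 3534/3949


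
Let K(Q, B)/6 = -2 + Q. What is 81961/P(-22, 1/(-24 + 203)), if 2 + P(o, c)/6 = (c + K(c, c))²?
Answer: 2626112401/27118794 ≈ 96.837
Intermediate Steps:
K(Q, B) = -12 + 6*Q (K(Q, B) = 6*(-2 + Q) = -12 + 6*Q)
P(o, c) = -12 + 6*(-12 + 7*c)² (P(o, c) = -12 + 6*(c + (-12 + 6*c))² = -12 + 6*(-12 + 7*c)²)
81961/P(-22, 1/(-24 + 203)) = 81961/(-12 + 6*(-12 + 7/(-24 + 203))²) = 81961/(-12 + 6*(-12 + 7/179)²) = 81961/(-12 + 6*(-2141/179)²) = 81961/(-12 + 6*(4583881/32041)) = 81961/(-12 + 27503286/32041) = 81961/(27118794/32041) = 81961*(32041/27118794) = 2626112401/27118794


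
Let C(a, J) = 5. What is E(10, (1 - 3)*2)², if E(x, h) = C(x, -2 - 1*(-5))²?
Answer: 625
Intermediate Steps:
E(x, h) = 25 (E(x, h) = 5² = 25)
E(10, (1 - 3)*2)² = 25² = 625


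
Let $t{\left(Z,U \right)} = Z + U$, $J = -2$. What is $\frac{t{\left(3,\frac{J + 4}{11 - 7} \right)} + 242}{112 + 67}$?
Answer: $\frac{491}{358} \approx 1.3715$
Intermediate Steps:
$t{\left(Z,U \right)} = U + Z$
$\frac{t{\left(3,\frac{J + 4}{11 - 7} \right)} + 242}{112 + 67} = \frac{\left(\frac{-2 + 4}{11 - 7} + 3\right) + 242}{112 + 67} = \frac{\left(\frac{2}{4} + 3\right) + 242}{179} = \left(\left(2 \cdot \frac{1}{4} + 3\right) + 242\right) \frac{1}{179} = \left(\left(\frac{1}{2} + 3\right) + 242\right) \frac{1}{179} = \left(\frac{7}{2} + 242\right) \frac{1}{179} = \frac{491}{2} \cdot \frac{1}{179} = \frac{491}{358}$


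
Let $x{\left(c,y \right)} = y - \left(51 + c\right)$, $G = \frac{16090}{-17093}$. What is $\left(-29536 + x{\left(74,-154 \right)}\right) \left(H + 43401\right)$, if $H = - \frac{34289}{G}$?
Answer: $- \frac{7659020115221}{3218} \approx -2.3801 \cdot 10^{9}$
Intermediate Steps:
$G = - \frac{16090}{17093}$ ($G = 16090 \left(- \frac{1}{17093}\right) = - \frac{16090}{17093} \approx -0.94132$)
$H = \frac{586101877}{16090}$ ($H = - \frac{34289}{- \frac{16090}{17093}} = \left(-34289\right) \left(- \frac{17093}{16090}\right) = \frac{586101877}{16090} \approx 36426.0$)
$x{\left(c,y \right)} = -51 + y - c$ ($x{\left(c,y \right)} = y - \left(51 + c\right) = -51 + y - c$)
$\left(-29536 + x{\left(74,-154 \right)}\right) \left(H + 43401\right) = \left(-29536 - 279\right) \left(\frac{586101877}{16090} + 43401\right) = \left(-29536 - 279\right) \frac{1284423967}{16090} = \left(-29815\right) \frac{1284423967}{16090} = - \frac{7659020115221}{3218}$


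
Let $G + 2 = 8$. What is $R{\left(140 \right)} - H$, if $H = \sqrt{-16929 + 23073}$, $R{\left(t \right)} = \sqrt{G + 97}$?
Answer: $\sqrt{103} - 32 \sqrt{6} \approx -68.235$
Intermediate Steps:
$G = 6$ ($G = -2 + 8 = 6$)
$R{\left(t \right)} = \sqrt{103}$ ($R{\left(t \right)} = \sqrt{6 + 97} = \sqrt{103}$)
$H = 32 \sqrt{6}$ ($H = \sqrt{6144} = 32 \sqrt{6} \approx 78.384$)
$R{\left(140 \right)} - H = \sqrt{103} - 32 \sqrt{6}$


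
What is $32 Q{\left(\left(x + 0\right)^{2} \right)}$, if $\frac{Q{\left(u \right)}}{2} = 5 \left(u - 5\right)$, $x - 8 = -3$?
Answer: $6400$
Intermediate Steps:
$x = 5$ ($x = 8 - 3 = 5$)
$Q{\left(u \right)} = -50 + 10 u$ ($Q{\left(u \right)} = 2 \cdot 5 \left(u - 5\right) = 2 \cdot 5 \left(-5 + u\right) = 2 \left(-25 + 5 u\right) = -50 + 10 u$)
$32 Q{\left(\left(x + 0\right)^{2} \right)} = 32 \left(-50 + 10 \left(5 + 0\right)^{2}\right) = 32 \left(-50 + 10 \cdot 5^{2}\right) = 32 \left(-50 + 10 \cdot 25\right) = 32 \left(-50 + 250\right) = 32 \cdot 200 = 6400$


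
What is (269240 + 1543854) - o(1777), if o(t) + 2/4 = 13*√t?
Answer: 3626189/2 - 13*√1777 ≈ 1.8125e+6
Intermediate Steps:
o(t) = -½ + 13*√t
(269240 + 1543854) - o(1777) = (269240 + 1543854) - (-½ + 13*√1777) = 1813094 + (½ - 13*√1777) = 3626189/2 - 13*√1777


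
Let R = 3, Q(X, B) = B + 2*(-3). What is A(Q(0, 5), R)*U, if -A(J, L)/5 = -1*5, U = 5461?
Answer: 136525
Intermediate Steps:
Q(X, B) = -6 + B (Q(X, B) = B - 6 = -6 + B)
A(J, L) = 25 (A(J, L) = -(-5)*5 = -5*(-5) = 25)
A(Q(0, 5), R)*U = 25*5461 = 136525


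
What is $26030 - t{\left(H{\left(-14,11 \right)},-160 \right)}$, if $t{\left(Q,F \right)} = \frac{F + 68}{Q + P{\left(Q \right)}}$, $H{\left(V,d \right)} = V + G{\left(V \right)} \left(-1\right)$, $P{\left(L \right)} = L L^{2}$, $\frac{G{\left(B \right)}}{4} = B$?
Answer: $\frac{964801996}{37065} \approx 26030.0$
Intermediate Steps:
$G{\left(B \right)} = 4 B$
$P{\left(L \right)} = L^{3}$
$H{\left(V,d \right)} = - 3 V$ ($H{\left(V,d \right)} = V + 4 V \left(-1\right) = V - 4 V = - 3 V$)
$t{\left(Q,F \right)} = \frac{68 + F}{Q + Q^{3}}$ ($t{\left(Q,F \right)} = \frac{F + 68}{Q + Q^{3}} = \frac{68 + F}{Q + Q^{3}}$)
$26030 - t{\left(H{\left(-14,11 \right)},-160 \right)} = 26030 - \frac{68 - 160}{\left(-3\right) \left(-14\right) + \left(\left(-3\right) \left(-14\right)\right)^{3}} = 26030 - \frac{1}{42 + 42^{3}} \left(-92\right) = 26030 - \frac{1}{42 + 74088} \left(-92\right) = 26030 - \frac{1}{74130} \left(-92\right) = 26030 - - \frac{46}{37065} = 26030 + \frac{46}{37065} = \frac{964801996}{37065}$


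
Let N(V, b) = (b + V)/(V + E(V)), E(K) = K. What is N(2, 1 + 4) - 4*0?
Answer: 7/4 ≈ 1.7500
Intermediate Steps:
N(V, b) = (V + b)/(2*V) (N(V, b) = (b + V)/(V + V) = (V + b)/((2*V)) = (V + b)*(1/(2*V)) = (V + b)/(2*V))
N(2, 1 + 4) - 4*0 = (½)*(2 + (1 + 4))/2 - 4*0 = (½)*(½)*(2 + 5) + 0 = (½)*(½)*7 + 0 = 7/4 + 0 = 7/4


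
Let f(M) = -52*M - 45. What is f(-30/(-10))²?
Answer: 40401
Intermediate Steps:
f(M) = -45 - 52*M
f(-30/(-10))² = (-45 - (-1560)/(-10))² = (-45 - (-1560)*(-1)/10)² = (-45 - 52*3)² = (-45 - 156)² = (-201)² = 40401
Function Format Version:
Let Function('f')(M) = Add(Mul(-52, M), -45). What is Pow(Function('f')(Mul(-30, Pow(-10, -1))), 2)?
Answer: 40401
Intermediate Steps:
Function('f')(M) = Add(-45, Mul(-52, M))
Pow(Function('f')(Mul(-30, Pow(-10, -1))), 2) = Pow(Add(-45, Mul(-52, Mul(-30, Pow(-10, -1)))), 2) = Pow(Add(-45, Mul(-52, Mul(-30, Rational(-1, 10)))), 2) = Pow(Add(-45, Mul(-52, 3)), 2) = Pow(Add(-45, -156), 2) = Pow(-201, 2) = 40401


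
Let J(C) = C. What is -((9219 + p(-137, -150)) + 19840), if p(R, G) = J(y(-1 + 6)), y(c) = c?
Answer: -29064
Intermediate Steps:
p(R, G) = 5 (p(R, G) = -1 + 6 = 5)
-((9219 + p(-137, -150)) + 19840) = -((9219 + 5) + 19840) = -(9224 + 19840) = -1*29064 = -29064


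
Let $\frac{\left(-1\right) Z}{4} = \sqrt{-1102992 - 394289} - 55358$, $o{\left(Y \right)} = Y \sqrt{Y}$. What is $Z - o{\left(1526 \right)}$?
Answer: $221432 - 1526 \sqrt{1526} - 4 i \sqrt{1497281} \approx 1.6182 \cdot 10^{5} - 4894.5 i$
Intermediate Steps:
$o{\left(Y \right)} = Y^{\frac{3}{2}}$
$Z = 221432 - 4 i \sqrt{1497281}$ ($Z = - 4 \left(\sqrt{-1102992 - 394289} - 55358\right) = - 4 \left(\sqrt{-1497281} - 55358\right) = - 4 \left(i \sqrt{1497281} - 55358\right) = - 4 \left(-55358 + i \sqrt{1497281}\right) = 221432 - 4 i \sqrt{1497281} \approx 2.2143 \cdot 10^{5} - 4894.5 i$)
$Z - o{\left(1526 \right)} = \left(221432 - 4 i \sqrt{1497281}\right) - 1526^{\frac{3}{2}} = \left(221432 - 4 i \sqrt{1497281}\right) - 1526 \sqrt{1526} = 221432 - 1526 \sqrt{1526} - 4 i \sqrt{1497281}$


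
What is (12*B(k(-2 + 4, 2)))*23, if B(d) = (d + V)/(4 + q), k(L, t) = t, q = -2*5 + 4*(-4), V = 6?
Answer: -1104/11 ≈ -100.36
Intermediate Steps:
q = -26 (q = -10 - 16 = -26)
B(d) = -3/11 - d/22 (B(d) = (d + 6)/(4 - 26) = (6 + d)/(-22) = (6 + d)*(-1/22) = -3/11 - d/22)
(12*B(k(-2 + 4, 2)))*23 = (12*(-3/11 - 1/22*2))*23 = (12*(-3/11 - 1/11))*23 = (12*(-4/11))*23 = -48/11*23 = -1104/11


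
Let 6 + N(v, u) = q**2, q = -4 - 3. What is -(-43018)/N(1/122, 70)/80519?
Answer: 43018/3462317 ≈ 0.012425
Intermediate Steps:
q = -7
N(v, u) = 43 (N(v, u) = -6 + (-7)**2 = -6 + 49 = 43)
-(-43018)/N(1/122, 70)/80519 = -(-43018)/43/80519 = -(-43018)/43*(1/80519) = -1*(-43018/43)*(1/80519) = (43018/43)*(1/80519) = 43018/3462317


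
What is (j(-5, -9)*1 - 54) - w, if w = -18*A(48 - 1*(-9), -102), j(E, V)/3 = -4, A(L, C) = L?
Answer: 960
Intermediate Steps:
j(E, V) = -12 (j(E, V) = 3*(-4) = -12)
w = -1026 (w = -18*(48 - 1*(-9)) = -18*(48 + 9) = -18*57 = -1026)
(j(-5, -9)*1 - 54) - w = (-12*1 - 54) - 1*(-1026) = (-12 - 54) + 1026 = -66 + 1026 = 960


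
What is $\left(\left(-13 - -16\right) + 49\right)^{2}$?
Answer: $2704$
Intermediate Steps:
$\left(\left(-13 - -16\right) + 49\right)^{2} = \left(\left(-13 + 16\right) + 49\right)^{2} = \left(3 + 49\right)^{2} = 52^{2} = 2704$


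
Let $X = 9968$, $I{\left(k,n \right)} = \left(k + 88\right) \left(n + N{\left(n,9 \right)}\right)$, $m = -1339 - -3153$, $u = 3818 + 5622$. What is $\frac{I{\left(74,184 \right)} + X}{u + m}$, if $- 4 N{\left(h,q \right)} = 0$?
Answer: $\frac{19888}{5627} \approx 3.5344$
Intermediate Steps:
$N{\left(h,q \right)} = 0$ ($N{\left(h,q \right)} = \left(- \frac{1}{4}\right) 0 = 0$)
$u = 9440$
$m = 1814$ ($m = -1339 + 3153 = 1814$)
$I{\left(k,n \right)} = n \left(88 + k\right)$ ($I{\left(k,n \right)} = \left(k + 88\right) \left(n + 0\right) = \left(88 + k\right) n = n \left(88 + k\right)$)
$\frac{I{\left(74,184 \right)} + X}{u + m} = \frac{184 \left(88 + 74\right) + 9968}{9440 + 1814} = \frac{184 \cdot 162 + 9968}{11254} = \left(29808 + 9968\right) \frac{1}{11254} = 39776 \cdot \frac{1}{11254} = \frac{19888}{5627}$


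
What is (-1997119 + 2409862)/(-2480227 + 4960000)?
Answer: 8093/48623 ≈ 0.16644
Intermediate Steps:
(-1997119 + 2409862)/(-2480227 + 4960000) = 412743/2479773 = 412743*(1/2479773) = 8093/48623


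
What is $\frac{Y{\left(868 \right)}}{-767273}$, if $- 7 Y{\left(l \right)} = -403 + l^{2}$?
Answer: $\frac{753021}{5370911} \approx 0.1402$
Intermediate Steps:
$Y{\left(l \right)} = \frac{403}{7} - \frac{l^{2}}{7}$ ($Y{\left(l \right)} = - \frac{-403 + l^{2}}{7} = \frac{403}{7} - \frac{l^{2}}{7}$)
$\frac{Y{\left(868 \right)}}{-767273} = \frac{\frac{403}{7} - \frac{868^{2}}{7}}{-767273} = \left(\frac{403}{7} - 107632\right) \left(- \frac{1}{767273}\right) = \left(- \frac{753021}{7}\right) \left(- \frac{1}{767273}\right) = \frac{753021}{5370911}$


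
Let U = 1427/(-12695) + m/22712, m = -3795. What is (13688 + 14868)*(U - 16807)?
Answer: -34595761062801631/72082210 ≈ -4.7995e+8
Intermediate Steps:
U = -80587549/288328840 (U = 1427/(-12695) - 3795/22712 = 1427*(-1/12695) - 3795*1/22712 = -1427/12695 - 3795/22712 = -80587549/288328840 ≈ -0.27950)
(13688 + 14868)*(U - 16807) = (13688 + 14868)*(-80587549/288328840 - 16807) = 28556*(-4846023401429/288328840) = -34595761062801631/72082210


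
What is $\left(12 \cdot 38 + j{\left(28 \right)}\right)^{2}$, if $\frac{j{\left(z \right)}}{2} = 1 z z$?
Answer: $4096576$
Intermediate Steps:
$j{\left(z \right)} = 2 z^{2}$ ($j{\left(z \right)} = 2 \cdot 1 z z = 2 z z = 2 z^{2}$)
$\left(12 \cdot 38 + j{\left(28 \right)}\right)^{2} = \left(12 \cdot 38 + 2 \cdot 28^{2}\right)^{2} = \left(456 + 2 \cdot 784\right)^{2} = \left(456 + 1568\right)^{2} = 2024^{2} = 4096576$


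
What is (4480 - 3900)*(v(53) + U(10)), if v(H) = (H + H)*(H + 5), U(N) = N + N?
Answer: 3577440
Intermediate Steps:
U(N) = 2*N
v(H) = 2*H*(5 + H) (v(H) = (2*H)*(5 + H) = 2*H*(5 + H))
(4480 - 3900)*(v(53) + U(10)) = (4480 - 3900)*(2*53*(5 + 53) + 2*10) = 580*(2*53*58 + 20) = 580*(6148 + 20) = 580*6168 = 3577440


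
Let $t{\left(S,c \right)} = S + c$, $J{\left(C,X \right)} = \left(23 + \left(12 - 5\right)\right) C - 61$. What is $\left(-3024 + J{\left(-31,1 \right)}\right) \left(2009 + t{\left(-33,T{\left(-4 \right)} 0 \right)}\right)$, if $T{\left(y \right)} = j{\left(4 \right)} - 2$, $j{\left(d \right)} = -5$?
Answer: $-7933640$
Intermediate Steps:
$J{\left(C,X \right)} = -61 + 30 C$ ($J{\left(C,X \right)} = \left(23 + 7\right) C - 61 = 30 C - 61 = -61 + 30 C$)
$T{\left(y \right)} = -7$ ($T{\left(y \right)} = -5 - 2 = -7$)
$\left(-3024 + J{\left(-31,1 \right)}\right) \left(2009 + t{\left(-33,T{\left(-4 \right)} 0 \right)}\right) = \left(-3024 + \left(-61 + 30 \left(-31\right)\right)\right) \left(2009 - 33\right) = \left(-3024 - 991\right) \left(2009 + \left(-33 + 0\right)\right) = \left(-3024 - 991\right) \left(2009 - 33\right) = \left(-4015\right) 1976 = -7933640$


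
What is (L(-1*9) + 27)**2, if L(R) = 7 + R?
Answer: 625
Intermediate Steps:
(L(-1*9) + 27)**2 = ((7 - 1*9) + 27)**2 = ((7 - 9) + 27)**2 = (-2 + 27)**2 = 25**2 = 625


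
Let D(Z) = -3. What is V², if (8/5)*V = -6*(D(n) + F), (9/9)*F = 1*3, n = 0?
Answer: 0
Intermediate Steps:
F = 3 (F = 1*3 = 3)
V = 0 (V = 5*(-6*(-3 + 3))/8 = 5*(-6*0)/8 = (5/8)*0 = 0)
V² = 0² = 0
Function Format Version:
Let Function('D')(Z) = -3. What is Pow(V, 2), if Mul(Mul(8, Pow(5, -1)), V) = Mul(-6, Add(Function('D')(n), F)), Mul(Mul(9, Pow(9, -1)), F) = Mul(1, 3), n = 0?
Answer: 0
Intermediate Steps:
F = 3 (F = Mul(1, 3) = 3)
V = 0 (V = Mul(Rational(5, 8), Mul(-6, Add(-3, 3))) = Mul(Rational(5, 8), Mul(-6, 0)) = Mul(Rational(5, 8), 0) = 0)
Pow(V, 2) = Pow(0, 2) = 0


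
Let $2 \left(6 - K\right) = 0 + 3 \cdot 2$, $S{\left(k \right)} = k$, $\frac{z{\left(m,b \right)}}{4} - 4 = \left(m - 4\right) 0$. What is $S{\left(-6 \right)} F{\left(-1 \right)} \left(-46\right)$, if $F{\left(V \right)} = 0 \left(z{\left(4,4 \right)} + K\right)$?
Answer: $0$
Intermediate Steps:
$z{\left(m,b \right)} = 16$ ($z{\left(m,b \right)} = 16 + 4 \left(m - 4\right) 0 = 16 + 4 \left(-4 + m\right) 0 = 16 + 4 \cdot 0 = 16 + 0 = 16$)
$K = 3$ ($K = 6 - \frac{0 + 3 \cdot 2}{2} = 6 - \frac{0 + 6}{2} = 6 - 3 = 3$)
$F{\left(V \right)} = 0$ ($F{\left(V \right)} = 0 \left(16 + 3\right) = 0 \cdot 19 = 0$)
$S{\left(-6 \right)} F{\left(-1 \right)} \left(-46\right) = \left(-6\right) 0 \left(-46\right) = 0 \left(-46\right) = 0$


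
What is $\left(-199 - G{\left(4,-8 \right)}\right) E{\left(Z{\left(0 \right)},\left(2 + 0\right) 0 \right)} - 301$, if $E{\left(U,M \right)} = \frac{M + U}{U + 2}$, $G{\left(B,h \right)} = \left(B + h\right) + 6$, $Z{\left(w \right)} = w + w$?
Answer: $-301$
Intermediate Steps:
$Z{\left(w \right)} = 2 w$
$G{\left(B,h \right)} = 6 + B + h$
$E{\left(U,M \right)} = \frac{M + U}{2 + U}$
$\left(-199 - G{\left(4,-8 \right)}\right) E{\left(Z{\left(0 \right)},\left(2 + 0\right) 0 \right)} - 301 = \left(-199 - \left(6 + 4 - 8\right)\right) \frac{\left(2 + 0\right) 0 + 2 \cdot 0}{2 + 2 \cdot 0} - 301 = \left(-199 - 2\right) \frac{2 \cdot 0 + 0}{2 + 0} - 301 = \left(-199 - 2\right) \frac{0 + 0}{2} - 301 = - 201 \cdot \frac{1}{2} \cdot 0 - 301 = \left(-201\right) 0 - 301 = 0 - 301 = -301$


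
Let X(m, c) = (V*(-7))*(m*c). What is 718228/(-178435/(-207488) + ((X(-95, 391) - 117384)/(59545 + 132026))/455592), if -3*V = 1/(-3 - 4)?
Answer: 4877445664125664455168/5840049942191543 ≈ 8.3517e+5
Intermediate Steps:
V = 1/21 (V = -1/(3*(-3 - 4)) = -⅓/(-7) = -⅓*(-⅐) = 1/21 ≈ 0.047619)
X(m, c) = -c*m/3 (X(m, c) = ((1/21)*(-7))*(m*c) = -c*m/3)
718228/(-178435/(-207488) + ((X(-95, 391) - 117384)/(59545 + 132026))/455592) = 718228/(-178435/(-207488) + ((-⅓*391*(-95) - 117384)/(59545 + 132026))/455592) = 718228/(-178435*(-1/207488) + ((37145/3 - 117384)/191571)*(1/455592)) = 718228/(178435/207488 - 315007/3*1/191571*(1/455592)) = 718228/(178435/207488 - 315007/574713*1/455592) = 718228/(178435/207488 - 315007/261834645096) = 718228/(5840049942191543/6790943355209856) = 718228*(6790943355209856/5840049942191543) = 4877445664125664455168/5840049942191543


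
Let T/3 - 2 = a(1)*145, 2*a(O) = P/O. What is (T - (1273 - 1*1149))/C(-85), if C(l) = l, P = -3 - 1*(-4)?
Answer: -199/170 ≈ -1.1706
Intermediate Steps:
P = 1 (P = -3 + 4 = 1)
a(O) = 1/(2*O) (a(O) = (1/O)/2 = 1/(2*O))
T = 447/2 (T = 6 + 3*(((1/2)/1)*145) = 6 + 3*(((1/2)*1)*145) = 6 + 3*((1/2)*145) = 6 + 3*(145/2) = 6 + 435/2 = 447/2 ≈ 223.50)
(T - (1273 - 1*1149))/C(-85) = (447/2 - (1273 - 1*1149))/(-85) = (447/2 - (1273 - 1149))*(-1/85) = (447/2 - 1*124)*(-1/85) = (447/2 - 124)*(-1/85) = (199/2)*(-1/85) = -199/170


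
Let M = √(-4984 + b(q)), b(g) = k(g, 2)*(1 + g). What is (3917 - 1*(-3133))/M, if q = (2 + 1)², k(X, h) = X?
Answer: -3525*I*√4894/2447 ≈ -100.78*I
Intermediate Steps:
q = 9 (q = 3² = 9)
b(g) = g*(1 + g)
M = I*√4894 (M = √(-4984 + 9*(1 + 9)) = √(-4984 + 9*10) = √(-4984 + 90) = √(-4894) = I*√4894 ≈ 69.957*I)
(3917 - 1*(-3133))/M = (3917 - 1*(-3133))/((I*√4894)) = (3917 + 3133)*(-I*√4894/4894) = 7050*(-I*√4894/4894) = -3525*I*√4894/2447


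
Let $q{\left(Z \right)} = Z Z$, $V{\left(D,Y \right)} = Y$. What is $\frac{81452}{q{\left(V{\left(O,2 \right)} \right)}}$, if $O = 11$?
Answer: $20363$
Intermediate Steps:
$q{\left(Z \right)} = Z^{2}$
$\frac{81452}{q{\left(V{\left(O,2 \right)} \right)}} = \frac{81452}{2^{2}} = \frac{81452}{4} = 81452 \cdot \frac{1}{4} = 20363$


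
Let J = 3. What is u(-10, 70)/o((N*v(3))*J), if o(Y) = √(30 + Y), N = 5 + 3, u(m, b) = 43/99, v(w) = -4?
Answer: -43*I*√66/6534 ≈ -0.053464*I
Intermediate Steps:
u(m, b) = 43/99 (u(m, b) = 43*(1/99) = 43/99)
N = 8
u(-10, 70)/o((N*v(3))*J) = 43/(99*(√(30 + (8*(-4))*3))) = 43/(99*(√(30 - 32*3))) = 43/(99*(√(30 - 96))) = 43/(99*(√(-66))) = 43/(99*((I*√66))) = 43*(-I*√66/66)/99 = -43*I*√66/6534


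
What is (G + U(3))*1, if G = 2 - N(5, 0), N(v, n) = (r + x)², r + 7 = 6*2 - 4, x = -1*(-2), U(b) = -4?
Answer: -11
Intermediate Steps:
x = 2
r = 1 (r = -7 + (6*2 - 4) = -7 + (12 - 4) = -7 + 8 = 1)
N(v, n) = 9 (N(v, n) = (1 + 2)² = 3² = 9)
G = -7 (G = 2 - 1*9 = 2 - 9 = -7)
(G + U(3))*1 = (-7 - 4)*1 = -11*1 = -11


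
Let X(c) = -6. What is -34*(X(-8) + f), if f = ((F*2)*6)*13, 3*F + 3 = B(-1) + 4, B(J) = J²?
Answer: -3332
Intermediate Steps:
F = ⅔ (F = -1 + ((-1)² + 4)/3 = -1 + (1 + 4)/3 = -1 + (⅓)*5 = -1 + 5/3 = ⅔ ≈ 0.66667)
f = 104 (f = (((⅔)*2)*6)*13 = ((4/3)*6)*13 = 8*13 = 104)
-34*(X(-8) + f) = -34*(-6 + 104) = -34*98 = -3332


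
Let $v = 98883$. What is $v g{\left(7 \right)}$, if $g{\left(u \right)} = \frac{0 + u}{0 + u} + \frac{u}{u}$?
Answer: $197766$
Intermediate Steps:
$g{\left(u \right)} = 2$ ($g{\left(u \right)} = \frac{u}{u} + 1 = 1 + 1 = 2$)
$v g{\left(7 \right)} = 98883 \cdot 2 = 197766$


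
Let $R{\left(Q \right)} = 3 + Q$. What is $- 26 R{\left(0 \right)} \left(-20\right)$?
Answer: $1560$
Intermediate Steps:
$- 26 R{\left(0 \right)} \left(-20\right) = - 26 \left(3 + 0\right) \left(-20\right) = \left(-26\right) 3 \left(-20\right) = \left(-78\right) \left(-20\right) = 1560$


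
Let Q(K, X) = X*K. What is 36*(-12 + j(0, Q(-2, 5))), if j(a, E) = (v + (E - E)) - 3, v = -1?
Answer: -576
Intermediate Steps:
Q(K, X) = K*X
j(a, E) = -4 (j(a, E) = (-1 + (E - E)) - 3 = (-1 + 0) - 3 = -1 - 3 = -4)
36*(-12 + j(0, Q(-2, 5))) = 36*(-12 - 4) = 36*(-16) = -576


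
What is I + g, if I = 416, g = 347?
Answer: 763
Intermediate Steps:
I + g = 416 + 347 = 763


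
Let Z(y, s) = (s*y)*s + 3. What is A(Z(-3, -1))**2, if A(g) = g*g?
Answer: 0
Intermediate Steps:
Z(y, s) = 3 + y*s**2 (Z(y, s) = y*s**2 + 3 = 3 + y*s**2)
A(g) = g**2
A(Z(-3, -1))**2 = ((3 - 3*(-1)**2)**2)**2 = ((3 - 3*1)**2)**2 = ((3 - 3)**2)**2 = (0**2)**2 = 0**2 = 0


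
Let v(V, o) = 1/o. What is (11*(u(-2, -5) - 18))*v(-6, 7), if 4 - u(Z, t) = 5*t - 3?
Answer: 22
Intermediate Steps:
u(Z, t) = 7 - 5*t (u(Z, t) = 4 - (5*t - 3) = 4 - (-3 + 5*t) = 4 + (3 - 5*t) = 7 - 5*t)
(11*(u(-2, -5) - 18))*v(-6, 7) = (11*((7 - 5*(-5)) - 18))/7 = (11*((7 + 25) - 18))*(⅐) = (11*(32 - 18))*(⅐) = (11*14)*(⅐) = 154*(⅐) = 22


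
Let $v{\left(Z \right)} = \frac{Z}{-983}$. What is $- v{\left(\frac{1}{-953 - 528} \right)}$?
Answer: $- \frac{1}{1455823} \approx -6.869 \cdot 10^{-7}$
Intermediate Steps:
$v{\left(Z \right)} = - \frac{Z}{983}$ ($v{\left(Z \right)} = Z \left(- \frac{1}{983}\right) = - \frac{Z}{983}$)
$- v{\left(\frac{1}{-953 - 528} \right)} = - \frac{-1}{983 \left(-953 - 528\right)} = - \frac{-1}{983 \left(-1481\right)} = - \frac{\left(-1\right) \left(-1\right)}{983 \cdot 1481} = \left(-1\right) \frac{1}{1455823} = - \frac{1}{1455823}$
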